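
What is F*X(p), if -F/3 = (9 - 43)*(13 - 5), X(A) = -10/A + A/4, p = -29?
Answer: -163404/29 ≈ -5634.6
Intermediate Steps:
X(A) = -10/A + A/4 (X(A) = -10/A + A*(¼) = -10/A + A/4)
F = 816 (F = -3*(9 - 43)*(13 - 5) = -(-102)*8 = -3*(-272) = 816)
F*X(p) = 816*(-10/(-29) + (¼)*(-29)) = 816*(-10*(-1/29) - 29/4) = 816*(10/29 - 29/4) = 816*(-801/116) = -163404/29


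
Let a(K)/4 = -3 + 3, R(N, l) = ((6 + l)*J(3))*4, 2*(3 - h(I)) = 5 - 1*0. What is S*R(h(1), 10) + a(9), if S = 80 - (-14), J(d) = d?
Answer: 18048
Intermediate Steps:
h(I) = ½ (h(I) = 3 - (5 - 1*0)/2 = 3 - (5 + 0)/2 = 3 - ½*5 = 3 - 5/2 = ½)
S = 94 (S = 80 - 1*(-14) = 80 + 14 = 94)
R(N, l) = 72 + 12*l (R(N, l) = ((6 + l)*3)*4 = (18 + 3*l)*4 = 72 + 12*l)
a(K) = 0 (a(K) = 4*(-3 + 3) = 4*0 = 0)
S*R(h(1), 10) + a(9) = 94*(72 + 12*10) + 0 = 94*(72 + 120) + 0 = 94*192 + 0 = 18048 + 0 = 18048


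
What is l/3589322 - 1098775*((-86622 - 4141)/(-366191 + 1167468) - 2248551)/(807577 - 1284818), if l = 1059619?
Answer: -645972338973667417154447/124778614658282614 ≈ -5.1769e+6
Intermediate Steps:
l/3589322 - 1098775*((-86622 - 4141)/(-366191 + 1167468) - 2248551)/(807577 - 1284818) = 1059619/3589322 - 1098775*((-86622 - 4141)/(-366191 + 1167468) - 2248551)/(807577 - 1284818) = 1059619*(1/3589322) - 1098775/((-477241/(-90763/801277 - 2248551))) = 96329/326302 - 1098775/((-477241/(-90763*1/801277 - 2248551))) = 96329/326302 - 1098775/((-477241/(-90763/801277 - 2248551))) = 96329/326302 - 1098775/((-477241/(-1801712290390/801277))) = 96329/326302 - 1098775/((-477241*(-801277/1801712290390))) = 96329/326302 - 1098775/382402236757/1801712290390 = 96329/326302 - 1098775*1801712290390/382402236757 = 96329/326302 - 1979676421873272250/382402236757 = -645972338973667417154447/124778614658282614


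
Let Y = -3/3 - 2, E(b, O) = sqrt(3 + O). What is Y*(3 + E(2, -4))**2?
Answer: -24 - 18*I ≈ -24.0 - 18.0*I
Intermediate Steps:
Y = -3 (Y = -3*1/3 - 2 = -1 - 2 = -3)
Y*(3 + E(2, -4))**2 = -3*(3 + sqrt(3 - 4))**2 = -3*(3 + sqrt(-1))**2 = -3*(3 + I)**2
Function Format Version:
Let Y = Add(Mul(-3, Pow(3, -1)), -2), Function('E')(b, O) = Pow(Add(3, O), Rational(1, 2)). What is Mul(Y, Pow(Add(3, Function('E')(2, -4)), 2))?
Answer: Add(-24, Mul(-18, I)) ≈ Add(-24.000, Mul(-18.000, I))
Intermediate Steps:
Y = -3 (Y = Add(Mul(-3, Rational(1, 3)), -2) = Add(-1, -2) = -3)
Mul(Y, Pow(Add(3, Function('E')(2, -4)), 2)) = Mul(-3, Pow(Add(3, Pow(Add(3, -4), Rational(1, 2))), 2)) = Mul(-3, Pow(Add(3, Pow(-1, Rational(1, 2))), 2)) = Mul(-3, Pow(Add(3, I), 2))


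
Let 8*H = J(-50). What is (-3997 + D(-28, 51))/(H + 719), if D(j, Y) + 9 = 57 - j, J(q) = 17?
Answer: -10456/1923 ≈ -5.4373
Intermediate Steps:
H = 17/8 (H = (⅛)*17 = 17/8 ≈ 2.1250)
D(j, Y) = 48 - j (D(j, Y) = -9 + (57 - j) = 48 - j)
(-3997 + D(-28, 51))/(H + 719) = (-3997 + (48 - 1*(-28)))/(17/8 + 719) = (-3997 + (48 + 28))/(5769/8) = (-3997 + 76)*(8/5769) = -3921*8/5769 = -10456/1923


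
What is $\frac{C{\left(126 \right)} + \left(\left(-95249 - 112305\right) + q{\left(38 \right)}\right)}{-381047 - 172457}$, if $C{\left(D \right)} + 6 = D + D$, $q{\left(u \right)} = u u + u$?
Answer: $\frac{102913}{276752} \approx 0.37186$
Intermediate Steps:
$q{\left(u \right)} = u + u^{2}$ ($q{\left(u \right)} = u^{2} + u = u + u^{2}$)
$C{\left(D \right)} = -6 + 2 D$ ($C{\left(D \right)} = -6 + \left(D + D\right) = -6 + 2 D$)
$\frac{C{\left(126 \right)} + \left(\left(-95249 - 112305\right) + q{\left(38 \right)}\right)}{-381047 - 172457} = \frac{\left(-6 + 2 \cdot 126\right) + \left(\left(-95249 - 112305\right) + 38 \left(1 + 38\right)\right)}{-381047 - 172457} = \frac{\left(-6 + 252\right) + \left(-207554 + 38 \cdot 39\right)}{-553504} = \left(246 + \left(-207554 + 1482\right)\right) \left(- \frac{1}{553504}\right) = \left(246 - 206072\right) \left(- \frac{1}{553504}\right) = \left(-205826\right) \left(- \frac{1}{553504}\right) = \frac{102913}{276752}$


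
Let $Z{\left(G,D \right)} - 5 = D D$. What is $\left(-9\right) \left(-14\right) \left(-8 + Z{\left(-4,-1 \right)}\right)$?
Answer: $-252$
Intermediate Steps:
$Z{\left(G,D \right)} = 5 + D^{2}$ ($Z{\left(G,D \right)} = 5 + D D = 5 + D^{2}$)
$\left(-9\right) \left(-14\right) \left(-8 + Z{\left(-4,-1 \right)}\right) = \left(-9\right) \left(-14\right) \left(-8 + \left(5 + \left(-1\right)^{2}\right)\right) = 126 \left(-8 + \left(5 + 1\right)\right) = 126 \left(-8 + 6\right) = 126 \left(-2\right) = -252$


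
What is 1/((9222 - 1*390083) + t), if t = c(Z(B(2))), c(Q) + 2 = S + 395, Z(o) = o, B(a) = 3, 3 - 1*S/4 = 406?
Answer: -1/382080 ≈ -2.6173e-6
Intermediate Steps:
S = -1612 (S = 12 - 4*406 = 12 - 1624 = -1612)
c(Q) = -1219 (c(Q) = -2 + (-1612 + 395) = -2 - 1217 = -1219)
t = -1219
1/((9222 - 1*390083) + t) = 1/((9222 - 1*390083) - 1219) = 1/((9222 - 390083) - 1219) = 1/(-380861 - 1219) = 1/(-382080) = -1/382080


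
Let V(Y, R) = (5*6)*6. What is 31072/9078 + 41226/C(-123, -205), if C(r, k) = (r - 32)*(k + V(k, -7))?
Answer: 247326814/17588625 ≈ 14.062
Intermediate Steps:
V(Y, R) = 180 (V(Y, R) = 30*6 = 180)
C(r, k) = (-32 + r)*(180 + k) (C(r, k) = (r - 32)*(k + 180) = (-32 + r)*(180 + k))
31072/9078 + 41226/C(-123, -205) = 31072/9078 + 41226/(-5760 - 32*(-205) + 180*(-123) - 205*(-123)) = 31072*(1/9078) + 41226/(-5760 + 6560 - 22140 + 25215) = 15536/4539 + 41226/3875 = 247326814/17588625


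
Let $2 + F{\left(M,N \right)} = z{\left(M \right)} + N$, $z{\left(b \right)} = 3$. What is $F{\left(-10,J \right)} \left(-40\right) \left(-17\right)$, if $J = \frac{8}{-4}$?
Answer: $-680$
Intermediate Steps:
$J = -2$ ($J = 8 \left(- \frac{1}{4}\right) = -2$)
$F{\left(M,N \right)} = 1 + N$ ($F{\left(M,N \right)} = -2 + \left(3 + N\right) = 1 + N$)
$F{\left(-10,J \right)} \left(-40\right) \left(-17\right) = \left(1 - 2\right) \left(-40\right) \left(-17\right) = \left(-1\right) \left(-40\right) \left(-17\right) = 40 \left(-17\right) = -680$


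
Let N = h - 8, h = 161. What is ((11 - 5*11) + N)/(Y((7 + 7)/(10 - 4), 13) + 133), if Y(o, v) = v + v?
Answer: 109/159 ≈ 0.68553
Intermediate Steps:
Y(o, v) = 2*v
N = 153 (N = 161 - 8 = 153)
((11 - 5*11) + N)/(Y((7 + 7)/(10 - 4), 13) + 133) = ((11 - 5*11) + 153)/(2*13 + 133) = ((11 - 55) + 153)/(26 + 133) = (-44 + 153)/159 = 109*(1/159) = 109/159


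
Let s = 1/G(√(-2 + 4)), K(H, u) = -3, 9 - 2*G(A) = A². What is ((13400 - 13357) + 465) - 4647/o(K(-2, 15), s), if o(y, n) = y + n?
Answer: 42181/19 ≈ 2220.1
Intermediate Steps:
G(A) = 9/2 - A²/2
s = 2/7 (s = 1/(9/2 - (√(-2 + 4))²/2) = 1/(9/2 - (√2)²/2) = 1/(9/2 - ½*2) = 1/(9/2 - 1) = 1/(7/2) = 2/7 ≈ 0.28571)
o(y, n) = n + y
((13400 - 13357) + 465) - 4647/o(K(-2, 15), s) = ((13400 - 13357) + 465) - 4647/(2/7 - 3) = (43 + 465) - 4647/(-19/7) = 508 - 4647*(-7)/19 = 508 - 1*(-32529/19) = 508 + 32529/19 = 42181/19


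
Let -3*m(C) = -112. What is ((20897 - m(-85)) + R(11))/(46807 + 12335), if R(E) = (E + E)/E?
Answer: 62585/177426 ≈ 0.35274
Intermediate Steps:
R(E) = 2 (R(E) = (2*E)/E = 2)
m(C) = 112/3 (m(C) = -1/3*(-112) = 112/3)
((20897 - m(-85)) + R(11))/(46807 + 12335) = ((20897 - 1*112/3) + 2)/(46807 + 12335) = ((20897 - 112/3) + 2)/59142 = (62579/3 + 2)*(1/59142) = (62585/3)*(1/59142) = 62585/177426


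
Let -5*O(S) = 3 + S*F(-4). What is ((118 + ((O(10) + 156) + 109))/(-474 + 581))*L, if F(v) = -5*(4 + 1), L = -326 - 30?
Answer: -769672/535 ≈ -1438.6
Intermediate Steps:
L = -356
F(v) = -25 (F(v) = -5*5 = -25)
O(S) = -3/5 + 5*S (O(S) = -(3 + S*(-25))/5 = -(3 - 25*S)/5 = -3/5 + 5*S)
((118 + ((O(10) + 156) + 109))/(-474 + 581))*L = ((118 + (((-3/5 + 5*10) + 156) + 109))/(-474 + 581))*(-356) = ((118 + (((-3/5 + 50) + 156) + 109))/107)*(-356) = ((118 + ((247/5 + 156) + 109))*(1/107))*(-356) = ((118 + (1027/5 + 109))*(1/107))*(-356) = ((118 + 1572/5)*(1/107))*(-356) = ((2162/5)*(1/107))*(-356) = (2162/535)*(-356) = -769672/535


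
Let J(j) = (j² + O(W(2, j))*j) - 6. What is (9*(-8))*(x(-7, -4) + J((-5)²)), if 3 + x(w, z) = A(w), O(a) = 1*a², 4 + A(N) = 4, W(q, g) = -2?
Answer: -51552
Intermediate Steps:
A(N) = 0 (A(N) = -4 + 4 = 0)
O(a) = a²
x(w, z) = -3 (x(w, z) = -3 + 0 = -3)
J(j) = -6 + j² + 4*j (J(j) = (j² + (-2)²*j) - 6 = (j² + 4*j) - 6 = -6 + j² + 4*j)
(9*(-8))*(x(-7, -4) + J((-5)²)) = (9*(-8))*(-3 + (-6 + ((-5)²)² + 4*(-5)²)) = -72*(-3 + (-6 + 25² + 4*25)) = -72*(-3 + (-6 + 625 + 100)) = -72*(-3 + 719) = -72*716 = -51552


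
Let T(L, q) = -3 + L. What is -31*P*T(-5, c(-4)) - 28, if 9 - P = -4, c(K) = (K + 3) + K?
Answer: 3196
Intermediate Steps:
c(K) = 3 + 2*K (c(K) = (3 + K) + K = 3 + 2*K)
P = 13 (P = 9 - 1*(-4) = 9 + 4 = 13)
-31*P*T(-5, c(-4)) - 28 = -403*(-3 - 5) - 28 = -403*(-8) - 28 = -31*(-104) - 28 = 3224 - 28 = 3196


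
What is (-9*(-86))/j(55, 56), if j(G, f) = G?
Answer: 774/55 ≈ 14.073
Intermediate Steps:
(-9*(-86))/j(55, 56) = -9*(-86)/55 = 774*(1/55) = 774/55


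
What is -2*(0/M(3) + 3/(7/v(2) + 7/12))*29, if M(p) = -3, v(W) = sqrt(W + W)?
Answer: -2088/49 ≈ -42.612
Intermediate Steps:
v(W) = sqrt(2)*sqrt(W) (v(W) = sqrt(2*W) = sqrt(2)*sqrt(W))
-2*(0/M(3) + 3/(7/v(2) + 7/12))*29 = -2*(0/(-3) + 3/(7/((sqrt(2)*sqrt(2))) + 7/12))*29 = -2*(0*(-1/3) + 3/(7/2 + 7*(1/12)))*29 = -2*(0 + 3/(7*(1/2) + 7/12))*29 = -2*(0 + 3/(7/2 + 7/12))*29 = -2*(0 + 3/(49/12))*29 = -2*(0 + 3*(12/49))*29 = -2*(0 + 36/49)*29 = -2*36/49*29 = -72/49*29 = -2088/49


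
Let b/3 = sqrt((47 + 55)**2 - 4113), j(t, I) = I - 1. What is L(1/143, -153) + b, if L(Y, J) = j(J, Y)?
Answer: -142/143 + 9*sqrt(699) ≈ 236.95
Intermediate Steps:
j(t, I) = -1 + I
L(Y, J) = -1 + Y
b = 9*sqrt(699) (b = 3*sqrt((47 + 55)**2 - 4113) = 3*sqrt(102**2 - 4113) = 3*sqrt(10404 - 4113) = 3*sqrt(6291) = 3*(3*sqrt(699)) = 9*sqrt(699) ≈ 237.95)
L(1/143, -153) + b = (-1 + 1/143) + 9*sqrt(699) = -142/143 + 9*sqrt(699)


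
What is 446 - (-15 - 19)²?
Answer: -710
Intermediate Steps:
446 - (-15 - 19)² = 446 - 1*(-34)² = 446 - 1*1156 = 446 - 1156 = -710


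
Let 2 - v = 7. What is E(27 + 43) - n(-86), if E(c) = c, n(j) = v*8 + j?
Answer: 196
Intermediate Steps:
v = -5 (v = 2 - 1*7 = 2 - 7 = -5)
n(j) = -40 + j (n(j) = -5*8 + j = -40 + j)
E(27 + 43) - n(-86) = (27 + 43) - (-40 - 86) = 70 - 1*(-126) = 70 + 126 = 196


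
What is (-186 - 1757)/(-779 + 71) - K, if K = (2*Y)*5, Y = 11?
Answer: -75937/708 ≈ -107.26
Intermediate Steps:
K = 110 (K = (2*11)*5 = 22*5 = 110)
(-186 - 1757)/(-779 + 71) - K = (-186 - 1757)/(-779 + 71) - 1*110 = -1943/(-708) - 110 = -1943*(-1/708) - 110 = 1943/708 - 110 = -75937/708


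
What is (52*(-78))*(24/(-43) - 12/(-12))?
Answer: -77064/43 ≈ -1792.2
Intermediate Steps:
(52*(-78))*(24/(-43) - 12/(-12)) = -4056*(24*(-1/43) - 12*(-1/12)) = -4056*(-24/43 + 1) = -4056*19/43 = -77064/43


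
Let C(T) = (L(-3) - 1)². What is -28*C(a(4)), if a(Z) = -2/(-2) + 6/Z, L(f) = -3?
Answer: -448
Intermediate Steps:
a(Z) = 1 + 6/Z (a(Z) = -2*(-½) + 6/Z = 1 + 6/Z)
C(T) = 16 (C(T) = (-3 - 1)² = (-4)² = 16)
-28*C(a(4)) = -28*16 = -448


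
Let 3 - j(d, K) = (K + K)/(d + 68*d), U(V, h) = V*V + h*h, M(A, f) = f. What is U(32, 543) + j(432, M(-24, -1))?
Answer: 4409735905/14904 ≈ 2.9588e+5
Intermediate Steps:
U(V, h) = V² + h²
j(d, K) = 3 - 2*K/(69*d) (j(d, K) = 3 - (K + K)/(d + 68*d) = 3 - 2*K/(69*d))
U(32, 543) + j(432, M(-24, -1)) = (32² + 543²) + (3 - 2/69*(-1)/432) = (1024 + 294849) + (3 - 2/69*(-1)*1/432) = 295873 + (3 + 1/14904) = 295873 + 44713/14904 = 4409735905/14904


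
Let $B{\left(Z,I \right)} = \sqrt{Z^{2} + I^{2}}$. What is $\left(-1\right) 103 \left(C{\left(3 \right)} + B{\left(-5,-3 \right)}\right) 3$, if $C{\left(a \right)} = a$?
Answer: $-927 - 309 \sqrt{34} \approx -2728.8$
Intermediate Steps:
$B{\left(Z,I \right)} = \sqrt{I^{2} + Z^{2}}$
$\left(-1\right) 103 \left(C{\left(3 \right)} + B{\left(-5,-3 \right)}\right) 3 = \left(-1\right) 103 \left(3 + \sqrt{\left(-3\right)^{2} + \left(-5\right)^{2}}\right) 3 = - 103 \left(3 + \sqrt{9 + 25}\right) 3 = - 103 \left(3 + \sqrt{34}\right) 3 = - 103 \left(9 + 3 \sqrt{34}\right) = -927 - 309 \sqrt{34}$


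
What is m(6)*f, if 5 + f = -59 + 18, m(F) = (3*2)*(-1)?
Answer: 276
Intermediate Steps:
m(F) = -6 (m(F) = 6*(-1) = -6)
f = -46 (f = -5 + (-59 + 18) = -5 - 41 = -46)
m(6)*f = -6*(-46) = 276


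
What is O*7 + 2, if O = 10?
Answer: 72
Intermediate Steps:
O*7 + 2 = 10*7 + 2 = 70 + 2 = 72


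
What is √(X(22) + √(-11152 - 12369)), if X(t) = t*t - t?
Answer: √(462 + I*√23521) ≈ 21.781 + 3.5207*I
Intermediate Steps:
X(t) = t² - t
√(X(22) + √(-11152 - 12369)) = √(22*(-1 + 22) + √(-11152 - 12369)) = √(22*21 + √(-23521)) = √(462 + I*√23521)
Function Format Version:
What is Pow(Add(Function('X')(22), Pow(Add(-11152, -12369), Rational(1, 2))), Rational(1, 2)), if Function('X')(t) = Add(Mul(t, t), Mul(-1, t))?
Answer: Pow(Add(462, Mul(I, Pow(23521, Rational(1, 2)))), Rational(1, 2)) ≈ Add(21.781, Mul(3.5207, I))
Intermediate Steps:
Function('X')(t) = Add(Pow(t, 2), Mul(-1, t))
Pow(Add(Function('X')(22), Pow(Add(-11152, -12369), Rational(1, 2))), Rational(1, 2)) = Pow(Add(Mul(22, Add(-1, 22)), Pow(Add(-11152, -12369), Rational(1, 2))), Rational(1, 2)) = Pow(Add(Mul(22, 21), Pow(-23521, Rational(1, 2))), Rational(1, 2)) = Pow(Add(462, Mul(I, Pow(23521, Rational(1, 2)))), Rational(1, 2))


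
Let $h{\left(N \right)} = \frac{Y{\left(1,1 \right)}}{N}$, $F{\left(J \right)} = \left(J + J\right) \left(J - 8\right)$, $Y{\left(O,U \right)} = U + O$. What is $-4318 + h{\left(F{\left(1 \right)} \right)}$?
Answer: $- \frac{30227}{7} \approx -4318.1$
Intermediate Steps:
$Y{\left(O,U \right)} = O + U$
$F{\left(J \right)} = 2 J \left(-8 + J\right)$
$h{\left(N \right)} = \frac{2}{N}$ ($h{\left(N \right)} = \frac{1 + 1}{N} = \frac{2}{N}$)
$-4318 + h{\left(F{\left(1 \right)} \right)} = -4318 + \frac{2}{2 \cdot 1 \left(-8 + 1\right)} = -4318 + \frac{2}{2 \cdot 1 \left(-7\right)} = -4318 + \frac{2}{-14} = -4318 + 2 \left(- \frac{1}{14}\right) = -4318 - \frac{1}{7} = - \frac{30227}{7}$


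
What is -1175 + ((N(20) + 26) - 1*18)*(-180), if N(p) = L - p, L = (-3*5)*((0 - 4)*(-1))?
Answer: 11785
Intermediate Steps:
L = -60 (L = -(-60)*(-1) = -15*4 = -60)
N(p) = -60 - p
-1175 + ((N(20) + 26) - 1*18)*(-180) = -1175 + (((-60 - 1*20) + 26) - 1*18)*(-180) = -1175 + (((-60 - 20) + 26) - 18)*(-180) = -1175 + ((-80 + 26) - 18)*(-180) = -1175 + (-54 - 18)*(-180) = -1175 - 72*(-180) = -1175 + 12960 = 11785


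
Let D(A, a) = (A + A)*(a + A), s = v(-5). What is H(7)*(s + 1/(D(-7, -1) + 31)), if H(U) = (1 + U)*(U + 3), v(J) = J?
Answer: -57120/143 ≈ -399.44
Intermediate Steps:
s = -5
D(A, a) = 2*A*(A + a) (D(A, a) = (2*A)*(A + a) = 2*A*(A + a))
H(U) = (1 + U)*(3 + U)
H(7)*(s + 1/(D(-7, -1) + 31)) = (3 + 7**2 + 4*7)*(-5 + 1/(2*(-7)*(-7 - 1) + 31)) = (3 + 49 + 28)*(-5 + 1/(2*(-7)*(-8) + 31)) = 80*(-5 + 1/(112 + 31)) = 80*(-5 + 1/143) = 80*(-714/143) = -57120/143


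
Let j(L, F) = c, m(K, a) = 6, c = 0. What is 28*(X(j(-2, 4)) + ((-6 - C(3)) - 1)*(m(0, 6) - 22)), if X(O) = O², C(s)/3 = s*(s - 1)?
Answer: 11200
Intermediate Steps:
j(L, F) = 0
C(s) = 3*s*(-1 + s) (C(s) = 3*(s*(s - 1)) = 3*(s*(-1 + s)) = 3*s*(-1 + s))
28*(X(j(-2, 4)) + ((-6 - C(3)) - 1)*(m(0, 6) - 22)) = 28*(0² + ((-6 - 3*3*(-1 + 3)) - 1)*(6 - 22)) = 28*(0 + ((-6 - 3*3*2) - 1)*(-16)) = 28*(0 + ((-6 - 1*18) - 1)*(-16)) = 28*(0 + ((-6 - 18) - 1)*(-16)) = 28*(0 + (-24 - 1)*(-16)) = 28*(0 - 25*(-16)) = 28*(0 + 400) = 28*400 = 11200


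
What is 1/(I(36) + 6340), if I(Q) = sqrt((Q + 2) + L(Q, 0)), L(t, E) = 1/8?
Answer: 10144/64312899 - 2*sqrt(610)/321564495 ≈ 0.00015758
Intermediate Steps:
L(t, E) = 1/8
I(Q) = sqrt(17/8 + Q) (I(Q) = sqrt((Q + 2) + 1/8) = sqrt((2 + Q) + 1/8) = sqrt(17/8 + Q))
1/(I(36) + 6340) = 1/(sqrt(34 + 16*36)/4 + 6340) = 1/(sqrt(34 + 576)/4 + 6340) = 1/(sqrt(610)/4 + 6340) = 1/(6340 + sqrt(610)/4)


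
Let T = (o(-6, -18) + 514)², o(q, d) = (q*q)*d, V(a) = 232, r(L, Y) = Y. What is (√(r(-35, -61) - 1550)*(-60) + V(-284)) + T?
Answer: 18188 - 180*I*√179 ≈ 18188.0 - 2408.2*I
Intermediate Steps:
o(q, d) = d*q² (o(q, d) = q²*d = d*q²)
T = 17956 (T = (-18*(-6)² + 514)² = (-18*36 + 514)² = (-648 + 514)² = (-134)² = 17956)
(√(r(-35, -61) - 1550)*(-60) + V(-284)) + T = (√(-61 - 1550)*(-60) + 232) + 17956 = (√(-1611)*(-60) + 232) + 17956 = ((3*I*√179)*(-60) + 232) + 17956 = (-180*I*√179 + 232) + 17956 = (232 - 180*I*√179) + 17956 = 18188 - 180*I*√179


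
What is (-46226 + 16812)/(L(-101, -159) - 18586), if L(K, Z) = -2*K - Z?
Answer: 29414/18225 ≈ 1.6139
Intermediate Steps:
L(K, Z) = -Z - 2*K
(-46226 + 16812)/(L(-101, -159) - 18586) = (-46226 + 16812)/((-1*(-159) - 2*(-101)) - 18586) = -29414/((159 + 202) - 18586) = -29414/(361 - 18586) = -29414/(-18225) = -29414*(-1/18225) = 29414/18225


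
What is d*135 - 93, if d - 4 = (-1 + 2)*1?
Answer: 582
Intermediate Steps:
d = 5 (d = 4 + (-1 + 2)*1 = 4 + 1*1 = 4 + 1 = 5)
d*135 - 93 = 5*135 - 93 = 675 - 93 = 582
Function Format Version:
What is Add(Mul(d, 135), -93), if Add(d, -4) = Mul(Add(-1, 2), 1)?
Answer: 582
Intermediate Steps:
d = 5 (d = Add(4, Mul(Add(-1, 2), 1)) = Add(4, Mul(1, 1)) = Add(4, 1) = 5)
Add(Mul(d, 135), -93) = Add(Mul(5, 135), -93) = Add(675, -93) = 582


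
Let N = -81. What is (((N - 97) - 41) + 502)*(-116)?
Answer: -32828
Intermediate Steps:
(((N - 97) - 41) + 502)*(-116) = (((-81 - 97) - 41) + 502)*(-116) = ((-178 - 41) + 502)*(-116) = (-219 + 502)*(-116) = 283*(-116) = -32828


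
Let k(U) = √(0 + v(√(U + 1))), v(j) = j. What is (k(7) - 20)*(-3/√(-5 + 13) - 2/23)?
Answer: (8 + 69*√2)*(20 - 2^(¾))/92 ≈ 21.022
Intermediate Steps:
k(U) = (1 + U)^(¼) (k(U) = √(0 + √(U + 1)) = √(0 + √(1 + U)) = √(√(1 + U)) = (1 + U)^(¼))
(k(7) - 20)*(-3/√(-5 + 13) - 2/23) = ((1 + 7)^(¼) - 20)*(-3/√(-5 + 13) - 2/23) = (8^(¼) - 20)*(-3*√2/4 - 2*1/23) = (2^(¾) - 20)*(-3*√2/4 - 2/23) = (-20 + 2^(¾))*(-3*√2/4 - 2/23) = (-20 + 2^(¾))*(-2/23 - 3*√2/4)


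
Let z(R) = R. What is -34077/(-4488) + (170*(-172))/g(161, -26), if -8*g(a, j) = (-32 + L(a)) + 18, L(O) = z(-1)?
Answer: -69954787/4488 ≈ -15587.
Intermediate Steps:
L(O) = -1
g(a, j) = 15/8 (g(a, j) = -((-32 - 1) + 18)/8 = -(-33 + 18)/8 = -⅛*(-15) = 15/8)
-34077/(-4488) + (170*(-172))/g(161, -26) = -34077/(-4488) + (170*(-172))/(15/8) = -34077*(-1/4488) - 29240*8/15 = 11359/1496 - 46784/3 = -69954787/4488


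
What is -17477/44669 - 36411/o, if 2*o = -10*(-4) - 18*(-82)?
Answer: -1639690525/33859102 ≈ -48.427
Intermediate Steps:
o = 758 (o = (-10*(-4) - 18*(-82))/2 = (40 + 1476)/2 = (1/2)*1516 = 758)
-17477/44669 - 36411/o = -17477/44669 - 36411/758 = -1639690525/33859102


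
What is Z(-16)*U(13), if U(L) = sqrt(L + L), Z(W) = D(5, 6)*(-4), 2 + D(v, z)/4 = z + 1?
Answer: -80*sqrt(26) ≈ -407.92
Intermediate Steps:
D(v, z) = -4 + 4*z (D(v, z) = -8 + 4*(z + 1) = -8 + 4*(1 + z) = -8 + (4 + 4*z) = -4 + 4*z)
Z(W) = -80 (Z(W) = (-4 + 4*6)*(-4) = (-4 + 24)*(-4) = 20*(-4) = -80)
U(L) = sqrt(2)*sqrt(L) (U(L) = sqrt(2*L) = sqrt(2)*sqrt(L))
Z(-16)*U(13) = -80*sqrt(2)*sqrt(13) = -80*sqrt(26)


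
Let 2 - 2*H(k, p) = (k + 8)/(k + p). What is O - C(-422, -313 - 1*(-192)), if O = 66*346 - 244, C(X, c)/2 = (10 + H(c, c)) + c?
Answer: 5520617/242 ≈ 22812.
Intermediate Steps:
H(k, p) = 1 - (8 + k)/(2*(k + p)) (H(k, p) = 1 - (k + 8)/(2*(k + p)) = 1 - (8 + k)/(2*(k + p)))
C(X, c) = 20 + 2*c + (-4 + 3*c/2)/c (C(X, c) = 2*((10 + (-4 + c + c/2)/(c + c)) + c) = 2*((10 + (-4 + 3*c/2)/((2*c))) + c) = 2*((10 + (1/(2*c))*(-4 + 3*c/2)) + c) = 2*((10 + (-4 + 3*c/2)/(2*c)) + c) = 2*(10 + c + (-4 + 3*c/2)/(2*c)) = 20 + 2*c + (-4 + 3*c/2)/c)
O = 22592 (O = 22836 - 244 = 22592)
O - C(-422, -313 - 1*(-192)) = 22592 - (43/2 - 4/(-313 - 1*(-192)) + 2*(-313 - 1*(-192))) = 22592 - (43/2 - 4/(-313 + 192) + 2*(-313 + 192)) = 22592 - (43/2 - 4/(-121) + 2*(-121)) = 22592 - (43/2 - 4*(-1/121) - 242) = 22592 - (43/2 + 4/121 - 242) = 22592 - 1*(-53353/242) = 22592 + 53353/242 = 5520617/242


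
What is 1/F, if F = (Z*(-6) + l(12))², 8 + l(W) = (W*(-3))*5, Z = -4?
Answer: 1/26896 ≈ 3.7180e-5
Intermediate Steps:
l(W) = -8 - 15*W (l(W) = -8 + (W*(-3))*5 = -8 - 3*W*5 = -8 - 15*W)
F = 26896 (F = (-4*(-6) + (-8 - 15*12))² = (24 + (-8 - 180))² = (24 - 188)² = (-164)² = 26896)
1/F = 1/26896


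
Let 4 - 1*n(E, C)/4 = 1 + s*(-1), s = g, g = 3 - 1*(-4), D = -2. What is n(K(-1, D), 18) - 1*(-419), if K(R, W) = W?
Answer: 459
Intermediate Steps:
g = 7 (g = 3 + 4 = 7)
s = 7
n(E, C) = 40 (n(E, C) = 16 - 4*(1 + 7*(-1)) = 16 - 4*(1 - 7) = 16 - 4*(-6) = 16 + 24 = 40)
n(K(-1, D), 18) - 1*(-419) = 40 - 1*(-419) = 40 + 419 = 459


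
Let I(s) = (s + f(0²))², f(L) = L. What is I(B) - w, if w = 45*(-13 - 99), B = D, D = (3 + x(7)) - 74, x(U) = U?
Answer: 9136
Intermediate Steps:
D = -64 (D = (3 + 7) - 74 = 10 - 74 = -64)
B = -64
w = -5040 (w = 45*(-112) = -5040)
I(s) = s² (I(s) = (s + 0²)² = (s + 0)² = s²)
I(B) - w = (-64)² - 1*(-5040) = 4096 + 5040 = 9136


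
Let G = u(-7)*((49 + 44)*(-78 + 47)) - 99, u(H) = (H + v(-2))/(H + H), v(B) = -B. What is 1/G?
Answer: -14/15801 ≈ -0.00088602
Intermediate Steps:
u(H) = (2 + H)/(2*H) (u(H) = (H - 1*(-2))/(H + H) = (H + 2)/((2*H)) = (2 + H)*(1/(2*H)) = (2 + H)/(2*H))
G = -15801/14 (G = ((1/2)*(2 - 7)/(-7))*((49 + 44)*(-78 + 47)) - 99 = ((1/2)*(-1/7)*(-5))*(93*(-31)) - 99 = (5/14)*(-2883) - 99 = -14415/14 - 99 = -15801/14 ≈ -1128.6)
1/G = 1/(-15801/14) = -14/15801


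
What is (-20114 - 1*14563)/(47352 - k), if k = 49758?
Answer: 11559/802 ≈ 14.413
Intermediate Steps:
(-20114 - 1*14563)/(47352 - k) = (-20114 - 1*14563)/(47352 - 1*49758) = (-20114 - 14563)/(47352 - 49758) = -34677/(-2406) = -34677*(-1/2406) = 11559/802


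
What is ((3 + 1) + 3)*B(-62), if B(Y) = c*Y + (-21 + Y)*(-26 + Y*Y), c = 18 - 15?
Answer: -2219560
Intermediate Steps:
c = 3
B(Y) = 3*Y + (-26 + Y**2)*(-21 + Y) (B(Y) = 3*Y + (-21 + Y)*(-26 + Y*Y) = 3*Y + (-21 + Y)*(-26 + Y**2) = 3*Y + (-26 + Y**2)*(-21 + Y))
((3 + 1) + 3)*B(-62) = ((3 + 1) + 3)*(546 + (-62)**3 - 23*(-62) - 21*(-62)**2) = (4 + 3)*(546 - 238328 + 1426 - 21*3844) = 7*(546 - 238328 + 1426 - 80724) = 7*(-317080) = -2219560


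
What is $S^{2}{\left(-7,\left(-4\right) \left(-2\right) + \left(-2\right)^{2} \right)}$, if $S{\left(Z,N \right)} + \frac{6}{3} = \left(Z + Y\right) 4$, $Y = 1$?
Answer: $676$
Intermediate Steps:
$S{\left(Z,N \right)} = 2 + 4 Z$ ($S{\left(Z,N \right)} = -2 + \left(Z + 1\right) 4 = -2 + \left(1 + Z\right) 4 = -2 + \left(4 + 4 Z\right) = 2 + 4 Z$)
$S^{2}{\left(-7,\left(-4\right) \left(-2\right) + \left(-2\right)^{2} \right)} = \left(2 + 4 \left(-7\right)\right)^{2} = \left(2 - 28\right)^{2} = \left(-26\right)^{2} = 676$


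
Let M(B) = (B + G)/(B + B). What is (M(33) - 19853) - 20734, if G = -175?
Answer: -1339442/33 ≈ -40589.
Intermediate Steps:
M(B) = (-175 + B)/(2*B) (M(B) = (B - 175)/(B + B) = (-175 + B)/((2*B)) = (-175 + B)*(1/(2*B)) = (-175 + B)/(2*B))
(M(33) - 19853) - 20734 = ((1/2)*(-175 + 33)/33 - 19853) - 20734 = ((1/2)*(1/33)*(-142) - 19853) - 20734 = (-71/33 - 19853) - 20734 = -655220/33 - 20734 = -1339442/33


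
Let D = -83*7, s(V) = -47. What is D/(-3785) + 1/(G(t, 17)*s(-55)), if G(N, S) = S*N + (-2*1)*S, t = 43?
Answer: 19029194/123992815 ≈ 0.15347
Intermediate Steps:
G(N, S) = -2*S + N*S (G(N, S) = N*S - 2*S = -2*S + N*S)
D = -581
D/(-3785) + 1/(G(t, 17)*s(-55)) = -581/(-3785) + 1/((17*(-2 + 43))*(-47)) = -581*(-1/3785) - 1/47/(17*41) = 581/3785 - 1/47/697 = 581/3785 + (1/697)*(-1/47) = 581/3785 - 1/32759 = 19029194/123992815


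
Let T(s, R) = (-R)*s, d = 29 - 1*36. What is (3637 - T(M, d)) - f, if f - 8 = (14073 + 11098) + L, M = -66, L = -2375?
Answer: -18705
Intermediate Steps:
d = -7 (d = 29 - 36 = -7)
T(s, R) = -R*s
f = 22804 (f = 8 + ((14073 + 11098) - 2375) = 8 + (25171 - 2375) = 8 + 22796 = 22804)
(3637 - T(M, d)) - f = (3637 - (-1)*(-7)*(-66)) - 1*22804 = (3637 - 1*(-462)) - 22804 = (3637 + 462) - 22804 = 4099 - 22804 = -18705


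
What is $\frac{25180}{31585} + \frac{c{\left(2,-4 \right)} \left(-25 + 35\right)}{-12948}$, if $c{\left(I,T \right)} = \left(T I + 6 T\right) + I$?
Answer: $\frac{5591769}{6816043} \approx 0.82038$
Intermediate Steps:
$c{\left(I,T \right)} = I + 6 T + I T$ ($c{\left(I,T \right)} = \left(I T + 6 T\right) + I = \left(6 T + I T\right) + I = I + 6 T + I T$)
$\frac{25180}{31585} + \frac{c{\left(2,-4 \right)} \left(-25 + 35\right)}{-12948} = \frac{25180}{31585} + \frac{\left(2 + 6 \left(-4\right) + 2 \left(-4\right)\right) \left(-25 + 35\right)}{-12948} = 25180 \cdot \frac{1}{31585} + \left(2 - 24 - 8\right) 10 \left(- \frac{1}{12948}\right) = \frac{5036}{6317} + \left(-30\right) 10 \left(- \frac{1}{12948}\right) = \frac{5036}{6317} - - \frac{25}{1079} = \frac{5036}{6317} + \frac{25}{1079} = \frac{5591769}{6816043}$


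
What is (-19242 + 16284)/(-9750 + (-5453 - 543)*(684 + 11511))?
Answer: 493/12188495 ≈ 4.0448e-5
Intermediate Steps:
(-19242 + 16284)/(-9750 + (-5453 - 543)*(684 + 11511)) = -2958/(-9750 - 5996*12195) = -2958/(-9750 - 73121220) = -2958/(-73130970) = -2958*(-1/73130970) = 493/12188495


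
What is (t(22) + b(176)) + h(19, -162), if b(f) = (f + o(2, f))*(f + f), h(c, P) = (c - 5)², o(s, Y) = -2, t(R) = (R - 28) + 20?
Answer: 61458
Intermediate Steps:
t(R) = -8 + R (t(R) = (-28 + R) + 20 = -8 + R)
h(c, P) = (-5 + c)²
b(f) = 2*f*(-2 + f) (b(f) = (f - 2)*(f + f) = (-2 + f)*(2*f) = 2*f*(-2 + f))
(t(22) + b(176)) + h(19, -162) = ((-8 + 22) + 2*176*(-2 + 176)) + (-5 + 19)² = (14 + 2*176*174) + 14² = (14 + 61248) + 196 = 61262 + 196 = 61458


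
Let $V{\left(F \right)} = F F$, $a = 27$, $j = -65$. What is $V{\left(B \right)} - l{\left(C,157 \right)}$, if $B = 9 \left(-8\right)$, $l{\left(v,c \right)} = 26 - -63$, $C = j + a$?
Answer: $5095$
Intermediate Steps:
$C = -38$ ($C = -65 + 27 = -38$)
$l{\left(v,c \right)} = 89$ ($l{\left(v,c \right)} = 26 + 63 = 89$)
$B = -72$
$V{\left(F \right)} = F^{2}$
$V{\left(B \right)} - l{\left(C,157 \right)} = \left(-72\right)^{2} - 89 = 5184 - 89 = 5095$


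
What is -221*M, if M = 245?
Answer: -54145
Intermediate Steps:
-221*M = -221*245 = -54145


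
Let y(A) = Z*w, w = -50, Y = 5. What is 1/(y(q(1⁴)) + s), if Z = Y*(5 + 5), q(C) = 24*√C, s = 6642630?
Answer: 1/6640130 ≈ 1.5060e-7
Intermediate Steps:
Z = 50 (Z = 5*(5 + 5) = 5*10 = 50)
y(A) = -2500 (y(A) = 50*(-50) = -2500)
1/(y(q(1⁴)) + s) = 1/(-2500 + 6642630) = 1/6640130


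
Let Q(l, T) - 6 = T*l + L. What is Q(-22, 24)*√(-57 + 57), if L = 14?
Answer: 0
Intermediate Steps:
Q(l, T) = 20 + T*l (Q(l, T) = 6 + (T*l + 14) = 6 + (14 + T*l) = 20 + T*l)
Q(-22, 24)*√(-57 + 57) = (20 + 24*(-22))*√(-57 + 57) = (20 - 528)*√0 = -508*0 = 0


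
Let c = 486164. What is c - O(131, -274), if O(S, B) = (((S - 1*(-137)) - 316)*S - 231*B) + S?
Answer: 429027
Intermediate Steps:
O(S, B) = S - 231*B + S*(-179 + S) (O(S, B) = (((S + 137) - 316)*S - 231*B) + S = (((137 + S) - 316)*S - 231*B) + S = ((-179 + S)*S - 231*B) + S = (S*(-179 + S) - 231*B) + S = (-231*B + S*(-179 + S)) + S = S - 231*B + S*(-179 + S))
c - O(131, -274) = 486164 - (131² - 231*(-274) - 178*131) = 486164 - (17161 + 63294 - 23318) = 486164 - 1*57137 = 486164 - 57137 = 429027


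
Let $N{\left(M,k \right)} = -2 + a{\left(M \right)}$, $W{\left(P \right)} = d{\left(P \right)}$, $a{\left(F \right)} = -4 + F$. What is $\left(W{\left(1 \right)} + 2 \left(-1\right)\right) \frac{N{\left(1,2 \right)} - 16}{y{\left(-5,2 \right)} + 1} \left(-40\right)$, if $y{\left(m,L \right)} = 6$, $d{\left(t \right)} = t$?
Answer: $-120$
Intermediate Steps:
$W{\left(P \right)} = P$
$N{\left(M,k \right)} = -6 + M$ ($N{\left(M,k \right)} = -2 + \left(-4 + M\right) = -6 + M$)
$\left(W{\left(1 \right)} + 2 \left(-1\right)\right) \frac{N{\left(1,2 \right)} - 16}{y{\left(-5,2 \right)} + 1} \left(-40\right) = \left(1 + 2 \left(-1\right)\right) \frac{\left(-6 + 1\right) - 16}{6 + 1} \left(-40\right) = \left(1 - 2\right) \frac{-5 - 16}{7} \left(-40\right) = - \frac{-21}{7} \left(-40\right) = \left(-1\right) \left(-3\right) \left(-40\right) = 3 \left(-40\right) = -120$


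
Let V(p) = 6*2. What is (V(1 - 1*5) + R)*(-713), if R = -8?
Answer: -2852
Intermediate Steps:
V(p) = 12
(V(1 - 1*5) + R)*(-713) = (12 - 8)*(-713) = 4*(-713) = -2852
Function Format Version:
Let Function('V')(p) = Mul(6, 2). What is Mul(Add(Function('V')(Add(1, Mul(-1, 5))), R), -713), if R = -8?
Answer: -2852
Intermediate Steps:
Function('V')(p) = 12
Mul(Add(Function('V')(Add(1, Mul(-1, 5))), R), -713) = Mul(Add(12, -8), -713) = Mul(4, -713) = -2852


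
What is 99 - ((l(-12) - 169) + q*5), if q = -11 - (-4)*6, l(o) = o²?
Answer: 59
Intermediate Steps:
q = 13 (q = -11 - 1*(-24) = -11 + 24 = 13)
99 - ((l(-12) - 169) + q*5) = 99 - (((-12)² - 169) + 13*5) = 99 - ((144 - 169) + 65) = 99 - (-25 + 65) = 99 - 1*40 = 99 - 40 = 59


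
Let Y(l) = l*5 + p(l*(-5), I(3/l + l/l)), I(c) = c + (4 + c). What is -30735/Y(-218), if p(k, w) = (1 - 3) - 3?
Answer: 2049/73 ≈ 28.068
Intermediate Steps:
I(c) = 4 + 2*c
p(k, w) = -5 (p(k, w) = -2 - 3 = -5)
Y(l) = -5 + 5*l (Y(l) = l*5 - 5 = 5*l - 5 = -5 + 5*l)
-30735/Y(-218) = -30735/(-5 + 5*(-218)) = -30735/(-5 - 1090) = -30735/(-1095) = -30735*(-1/1095) = 2049/73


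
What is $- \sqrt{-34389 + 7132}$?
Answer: $- i \sqrt{27257} \approx - 165.1 i$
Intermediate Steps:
$- \sqrt{-34389 + 7132} = - \sqrt{-27257} = - i \sqrt{27257}$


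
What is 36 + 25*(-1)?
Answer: 11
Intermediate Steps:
36 + 25*(-1) = 36 - 25 = 11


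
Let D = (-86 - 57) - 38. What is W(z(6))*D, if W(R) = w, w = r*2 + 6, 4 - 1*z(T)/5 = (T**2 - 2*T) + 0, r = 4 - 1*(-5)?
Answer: -4344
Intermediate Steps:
r = 9 (r = 4 + 5 = 9)
D = -181 (D = -143 - 38 = -181)
z(T) = 20 - 5*T**2 + 10*T (z(T) = 20 - 5*((T**2 - 2*T) + 0) = 20 - 5*(T**2 - 2*T) = 20 + (-5*T**2 + 10*T) = 20 - 5*T**2 + 10*T)
w = 24 (w = 9*2 + 6 = 18 + 6 = 24)
W(R) = 24
W(z(6))*D = 24*(-181) = -4344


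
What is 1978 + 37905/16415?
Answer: 928765/469 ≈ 1980.3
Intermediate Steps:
1978 + 37905/16415 = 1978 + 37905*(1/16415) = 1978 + 1083/469 = 928765/469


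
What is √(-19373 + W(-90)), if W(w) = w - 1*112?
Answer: 15*I*√87 ≈ 139.91*I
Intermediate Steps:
W(w) = -112 + w (W(w) = w - 112 = -112 + w)
√(-19373 + W(-90)) = √(-19373 + (-112 - 90)) = √(-19373 - 202) = √(-19575) = 15*I*√87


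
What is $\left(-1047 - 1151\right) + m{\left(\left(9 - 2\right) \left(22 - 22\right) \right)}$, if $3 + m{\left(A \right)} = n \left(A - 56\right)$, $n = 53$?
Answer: $-5169$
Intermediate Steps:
$m{\left(A \right)} = -2971 + 53 A$ ($m{\left(A \right)} = -3 + 53 \left(A - 56\right) = -3 + 53 \left(-56 + A\right) = -3 + \left(-2968 + 53 A\right) = -2971 + 53 A$)
$\left(-1047 - 1151\right) + m{\left(\left(9 - 2\right) \left(22 - 22\right) \right)} = \left(-1047 - 1151\right) - \left(2971 - 53 \left(9 - 2\right) \left(22 - 22\right)\right) = -2198 - \left(2971 - 53 \cdot 7 \cdot 0\right) = -2198 + \left(-2971 + 53 \cdot 0\right) = -2198 + \left(-2971 + 0\right) = -2198 - 2971 = -5169$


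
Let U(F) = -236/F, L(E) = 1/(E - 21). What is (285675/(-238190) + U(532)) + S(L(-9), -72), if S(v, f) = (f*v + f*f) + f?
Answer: 161968410503/31679270 ≈ 5112.8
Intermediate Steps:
L(E) = 1/(-21 + E)
S(v, f) = f + f² + f*v (S(v, f) = (f*v + f²) + f = (f² + f*v) + f = f + f² + f*v)
(285675/(-238190) + U(532)) + S(L(-9), -72) = (285675/(-238190) - 236/532) - 72*(1 - 72 + 1/(-21 - 9)) = (285675*(-1/238190) - 236*1/532) - 72*(1 - 72 + 1/(-30)) = (-57135/47638 - 59/133) - 72*(1 - 72 - 1/30) = -10409597/6335854 - 72*(-2131/30) = -10409597/6335854 + 25572/5 = 161968410503/31679270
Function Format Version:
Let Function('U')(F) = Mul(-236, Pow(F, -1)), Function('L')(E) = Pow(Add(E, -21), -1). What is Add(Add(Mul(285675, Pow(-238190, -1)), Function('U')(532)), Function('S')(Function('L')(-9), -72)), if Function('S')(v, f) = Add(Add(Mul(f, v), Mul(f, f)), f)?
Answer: Rational(161968410503, 31679270) ≈ 5112.8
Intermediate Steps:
Function('L')(E) = Pow(Add(-21, E), -1)
Function('S')(v, f) = Add(f, Pow(f, 2), Mul(f, v)) (Function('S')(v, f) = Add(Add(Mul(f, v), Pow(f, 2)), f) = Add(Add(Pow(f, 2), Mul(f, v)), f) = Add(f, Pow(f, 2), Mul(f, v)))
Add(Add(Mul(285675, Pow(-238190, -1)), Function('U')(532)), Function('S')(Function('L')(-9), -72)) = Add(Add(Mul(285675, Pow(-238190, -1)), Mul(-236, Pow(532, -1))), Mul(-72, Add(1, -72, Pow(Add(-21, -9), -1)))) = Add(Add(Mul(285675, Rational(-1, 238190)), Mul(-236, Rational(1, 532))), Mul(-72, Add(1, -72, Pow(-30, -1)))) = Add(Add(Rational(-57135, 47638), Rational(-59, 133)), Mul(-72, Add(1, -72, Rational(-1, 30)))) = Add(Rational(-10409597, 6335854), Mul(-72, Rational(-2131, 30))) = Add(Rational(-10409597, 6335854), Rational(25572, 5)) = Rational(161968410503, 31679270)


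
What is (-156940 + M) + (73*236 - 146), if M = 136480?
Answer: -3378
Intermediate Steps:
(-156940 + M) + (73*236 - 146) = (-156940 + 136480) + (73*236 - 146) = -20460 + (17228 - 146) = -20460 + 17082 = -3378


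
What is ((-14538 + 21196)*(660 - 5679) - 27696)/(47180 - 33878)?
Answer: -1858011/739 ≈ -2514.2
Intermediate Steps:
((-14538 + 21196)*(660 - 5679) - 27696)/(47180 - 33878) = (6658*(-5019) - 27696)/13302 = (-33416502 - 27696)*(1/13302) = -33444198*1/13302 = -1858011/739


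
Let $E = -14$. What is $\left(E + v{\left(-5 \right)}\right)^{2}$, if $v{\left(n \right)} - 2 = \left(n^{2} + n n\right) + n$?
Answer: $1089$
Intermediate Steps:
$v{\left(n \right)} = 2 + n + 2 n^{2}$ ($v{\left(n \right)} = 2 + \left(\left(n^{2} + n n\right) + n\right) = 2 + \left(\left(n^{2} + n^{2}\right) + n\right) = 2 + \left(2 n^{2} + n\right) = 2 + \left(n + 2 n^{2}\right) = 2 + n + 2 n^{2}$)
$\left(E + v{\left(-5 \right)}\right)^{2} = \left(-14 + \left(2 - 5 + 2 \left(-5\right)^{2}\right)\right)^{2} = \left(-14 + \left(2 - 5 + 2 \cdot 25\right)\right)^{2} = \left(-14 + \left(2 - 5 + 50\right)\right)^{2} = \left(-14 + 47\right)^{2} = 33^{2} = 1089$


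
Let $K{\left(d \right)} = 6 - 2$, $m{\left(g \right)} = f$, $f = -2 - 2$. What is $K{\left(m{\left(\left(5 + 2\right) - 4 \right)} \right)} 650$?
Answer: $2600$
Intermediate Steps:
$f = -4$ ($f = -2 - 2 = -4$)
$m{\left(g \right)} = -4$
$K{\left(d \right)} = 4$ ($K{\left(d \right)} = 6 - 2 = 4$)
$K{\left(m{\left(\left(5 + 2\right) - 4 \right)} \right)} 650 = 4 \cdot 650 = 2600$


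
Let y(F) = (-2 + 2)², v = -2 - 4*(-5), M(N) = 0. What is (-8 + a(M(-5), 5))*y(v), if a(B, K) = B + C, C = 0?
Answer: 0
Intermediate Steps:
v = 18 (v = -2 + 20 = 18)
a(B, K) = B (a(B, K) = B + 0 = B)
y(F) = 0 (y(F) = 0² = 0)
(-8 + a(M(-5), 5))*y(v) = (-8 + 0)*0 = -8*0 = 0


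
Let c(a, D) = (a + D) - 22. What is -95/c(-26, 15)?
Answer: 95/33 ≈ 2.8788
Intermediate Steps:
c(a, D) = -22 + D + a (c(a, D) = (D + a) - 22 = -22 + D + a)
-95/c(-26, 15) = -95/(-22 + 15 - 26) = -95/(-33) = -95*(-1/33) = 95/33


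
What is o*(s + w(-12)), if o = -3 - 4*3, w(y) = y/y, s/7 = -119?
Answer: 12480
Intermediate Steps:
s = -833 (s = 7*(-119) = -833)
w(y) = 1
o = -15 (o = -3 - 12 = -15)
o*(s + w(-12)) = -15*(-833 + 1) = -15*(-832) = 12480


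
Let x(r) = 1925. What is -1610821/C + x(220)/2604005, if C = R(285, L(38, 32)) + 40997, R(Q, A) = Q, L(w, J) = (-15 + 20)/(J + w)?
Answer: -838901294051/21499706882 ≈ -39.019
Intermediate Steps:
L(w, J) = 5/(J + w)
C = 41282 (C = 285 + 40997 = 41282)
-1610821/C + x(220)/2604005 = -1610821/41282 + 1925/2604005 = -1610821*1/41282 + 1925*(1/2604005) = -1610821/41282 + 385/520801 = -838901294051/21499706882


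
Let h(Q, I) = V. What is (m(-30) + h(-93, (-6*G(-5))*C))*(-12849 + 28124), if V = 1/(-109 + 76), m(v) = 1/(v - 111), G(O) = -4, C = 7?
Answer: -18850/33 ≈ -571.21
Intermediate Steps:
m(v) = 1/(-111 + v)
V = -1/33 (V = 1/(-33) = -1/33 ≈ -0.030303)
h(Q, I) = -1/33
(m(-30) + h(-93, (-6*G(-5))*C))*(-12849 + 28124) = (1/(-111 - 30) - 1/33)*(-12849 + 28124) = (1/(-141) - 1/33)*15275 = (-1/141 - 1/33)*15275 = -58/1551*15275 = -18850/33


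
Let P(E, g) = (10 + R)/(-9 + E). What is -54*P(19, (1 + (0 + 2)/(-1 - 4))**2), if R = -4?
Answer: -162/5 ≈ -32.400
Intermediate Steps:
P(E, g) = 6/(-9 + E) (P(E, g) = (10 - 4)/(-9 + E) = 6/(-9 + E))
-54*P(19, (1 + (0 + 2)/(-1 - 4))**2) = -324/(-9 + 19) = -324/10 = -54*3/5 = -162/5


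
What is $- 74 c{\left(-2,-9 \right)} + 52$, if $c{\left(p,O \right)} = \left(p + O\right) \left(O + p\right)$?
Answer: $-8902$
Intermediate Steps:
$c{\left(p,O \right)} = \left(O + p\right)^{2}$ ($c{\left(p,O \right)} = \left(O + p\right) \left(O + p\right) = \left(O + p\right)^{2}$)
$- 74 c{\left(-2,-9 \right)} + 52 = - 74 \left(-9 - 2\right)^{2} + 52 = - 74 \left(-11\right)^{2} + 52 = \left(-74\right) 121 + 52 = -8954 + 52 = -8902$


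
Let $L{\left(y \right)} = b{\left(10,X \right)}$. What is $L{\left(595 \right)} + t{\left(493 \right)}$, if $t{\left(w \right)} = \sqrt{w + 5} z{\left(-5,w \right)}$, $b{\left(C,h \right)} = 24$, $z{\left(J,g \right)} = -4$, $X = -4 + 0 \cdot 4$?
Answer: $24 - 4 \sqrt{498} \approx -65.264$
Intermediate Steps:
$X = -4$ ($X = -4 + 0 = -4$)
$t{\left(w \right)} = - 4 \sqrt{5 + w}$ ($t{\left(w \right)} = \sqrt{w + 5} \left(-4\right) = \sqrt{5 + w} \left(-4\right) = - 4 \sqrt{5 + w}$)
$L{\left(y \right)} = 24$
$L{\left(595 \right)} + t{\left(493 \right)} = 24 - 4 \sqrt{5 + 493} = 24 - 4 \sqrt{498}$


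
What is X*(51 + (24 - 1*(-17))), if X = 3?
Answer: 276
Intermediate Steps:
X*(51 + (24 - 1*(-17))) = 3*(51 + (24 - 1*(-17))) = 3*(51 + (24 + 17)) = 3*(51 + 41) = 3*92 = 276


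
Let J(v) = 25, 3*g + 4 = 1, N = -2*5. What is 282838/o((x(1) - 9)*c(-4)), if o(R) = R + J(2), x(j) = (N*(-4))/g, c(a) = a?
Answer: 282838/221 ≈ 1279.8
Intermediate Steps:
N = -10
g = -1 (g = -4/3 + (⅓)*1 = -4/3 + ⅓ = -1)
x(j) = -40 (x(j) = -10*(-4)/(-1) = 40*(-1) = -40)
o(R) = 25 + R (o(R) = R + 25 = 25 + R)
282838/o((x(1) - 9)*c(-4)) = 282838/(25 + (-40 - 9)*(-4)) = 282838/(25 - 49*(-4)) = 282838/(25 + 196) = 282838/221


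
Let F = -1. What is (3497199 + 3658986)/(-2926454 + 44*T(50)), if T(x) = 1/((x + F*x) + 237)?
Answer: -1696015845/693569554 ≈ -2.4453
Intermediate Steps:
T(x) = 1/237 (T(x) = 1/((x - x) + 237) = 1/(0 + 237) = 1/237)
(3497199 + 3658986)/(-2926454 + 44*T(50)) = (3497199 + 3658986)/(-2926454 + 44*(1/237)) = 7156185/(-2926454 + 44/237) = 7156185/(-693569554/237) = 7156185*(-237/693569554) = -1696015845/693569554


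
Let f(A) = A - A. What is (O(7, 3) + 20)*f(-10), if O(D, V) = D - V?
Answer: 0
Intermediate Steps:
f(A) = 0
(O(7, 3) + 20)*f(-10) = ((7 - 1*3) + 20)*0 = ((7 - 3) + 20)*0 = (4 + 20)*0 = 24*0 = 0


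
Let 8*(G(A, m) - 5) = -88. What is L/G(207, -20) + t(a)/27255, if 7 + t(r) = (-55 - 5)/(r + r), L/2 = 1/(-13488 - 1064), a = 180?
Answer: -285613/1189844280 ≈ -0.00024004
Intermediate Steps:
G(A, m) = -6 (G(A, m) = 5 + (⅛)*(-88) = 5 - 11 = -6)
L = -1/7276 (L = 2/(-13488 - 1064) = 2/(-14552) = 2*(-1/14552) = -1/7276 ≈ -0.00013744)
t(r) = -7 - 30/r (t(r) = -7 + (-55 - 5)/(r + r) = -7 - 60*1/(2*r) = -7 - 30/r)
L/G(207, -20) + t(a)/27255 = -1/7276/(-6) + (-7 - 30/180)/27255 = -1/7276*(-⅙) + (-7 - 30*1/180)*(1/27255) = 1/43656 + (-7 - ⅙)*(1/27255) = 1/43656 - 43/6*1/27255 = 1/43656 - 43/163530 = -285613/1189844280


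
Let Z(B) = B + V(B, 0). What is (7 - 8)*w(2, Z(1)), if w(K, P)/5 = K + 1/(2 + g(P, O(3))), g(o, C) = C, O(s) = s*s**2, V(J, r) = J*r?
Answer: -295/29 ≈ -10.172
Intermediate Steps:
O(s) = s**3
Z(B) = B (Z(B) = B + B*0 = B + 0 = B)
w(K, P) = 5/29 + 5*K (w(K, P) = 5*(K + 1/(2 + 3**3)) = 5*(K + 1/(2 + 27)) = 5*(K + 1/29) = 5*(1/29 + K) = 5/29 + 5*K)
(7 - 8)*w(2, Z(1)) = (7 - 8)*(5/29 + 5*2) = -(5/29 + 10) = -1*295/29 = -295/29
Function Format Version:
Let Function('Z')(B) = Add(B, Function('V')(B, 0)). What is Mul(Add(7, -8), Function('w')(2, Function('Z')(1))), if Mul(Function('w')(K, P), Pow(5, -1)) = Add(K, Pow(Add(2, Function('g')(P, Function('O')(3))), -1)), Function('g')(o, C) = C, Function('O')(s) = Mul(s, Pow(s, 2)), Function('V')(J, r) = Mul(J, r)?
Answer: Rational(-295, 29) ≈ -10.172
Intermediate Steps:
Function('O')(s) = Pow(s, 3)
Function('Z')(B) = B (Function('Z')(B) = Add(B, Mul(B, 0)) = Add(B, 0) = B)
Function('w')(K, P) = Add(Rational(5, 29), Mul(5, K)) (Function('w')(K, P) = Mul(5, Add(K, Pow(Add(2, Pow(3, 3)), -1))) = Mul(5, Add(K, Pow(Add(2, 27), -1))) = Mul(5, Add(K, Pow(29, -1))) = Mul(5, Add(K, Rational(1, 29))) = Mul(5, Add(Rational(1, 29), K)) = Add(Rational(5, 29), Mul(5, K)))
Mul(Add(7, -8), Function('w')(2, Function('Z')(1))) = Mul(Add(7, -8), Add(Rational(5, 29), Mul(5, 2))) = Mul(-1, Add(Rational(5, 29), 10)) = Mul(-1, Rational(295, 29)) = Rational(-295, 29)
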